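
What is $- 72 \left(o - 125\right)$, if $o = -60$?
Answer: $13320$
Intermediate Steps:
$- 72 \left(o - 125\right) = - 72 \left(-60 - 125\right) = \left(-72\right) \left(-185\right) = 13320$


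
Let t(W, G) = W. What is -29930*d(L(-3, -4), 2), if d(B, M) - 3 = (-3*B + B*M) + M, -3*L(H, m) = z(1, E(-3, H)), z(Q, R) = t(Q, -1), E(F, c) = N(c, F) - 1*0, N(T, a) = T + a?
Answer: -478880/3 ≈ -1.5963e+5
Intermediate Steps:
E(F, c) = F + c (E(F, c) = (c + F) - 1*0 = (F + c) + 0 = F + c)
z(Q, R) = Q
L(H, m) = -⅓ (L(H, m) = -⅓*1 = -⅓)
d(B, M) = 3 + M - 3*B + B*M (d(B, M) = 3 + ((-3*B + B*M) + M) = 3 + (M - 3*B + B*M) = 3 + M - 3*B + B*M)
-29930*d(L(-3, -4), 2) = -29930*(3 + 2 - 3*(-⅓) - ⅓*2) = -29930*(3 + 2 + 1 - ⅔) = -29930*16/3 = -478880/3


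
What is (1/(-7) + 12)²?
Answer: 6889/49 ≈ 140.59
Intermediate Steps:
(1/(-7) + 12)² = (-⅐ + 12)² = (83/7)² = 6889/49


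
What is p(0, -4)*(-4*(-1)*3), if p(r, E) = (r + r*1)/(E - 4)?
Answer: 0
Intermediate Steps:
p(r, E) = 2*r/(-4 + E) (p(r, E) = (r + r)/(-4 + E) = (2*r)/(-4 + E) = 2*r/(-4 + E))
p(0, -4)*(-4*(-1)*3) = (2*0/(-4 - 4))*(-4*(-1)*3) = (2*0/(-8))*(4*3) = (2*0*(-⅛))*12 = 0*12 = 0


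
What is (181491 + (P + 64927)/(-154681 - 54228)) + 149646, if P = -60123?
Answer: 69177494729/208909 ≈ 3.3114e+5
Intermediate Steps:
(181491 + (P + 64927)/(-154681 - 54228)) + 149646 = (181491 + (-60123 + 64927)/(-154681 - 54228)) + 149646 = (181491 + 4804/(-208909)) + 149646 = (181491 + 4804*(-1/208909)) + 149646 = (181491 - 4804/208909) + 149646 = 37915098515/208909 + 149646 = 69177494729/208909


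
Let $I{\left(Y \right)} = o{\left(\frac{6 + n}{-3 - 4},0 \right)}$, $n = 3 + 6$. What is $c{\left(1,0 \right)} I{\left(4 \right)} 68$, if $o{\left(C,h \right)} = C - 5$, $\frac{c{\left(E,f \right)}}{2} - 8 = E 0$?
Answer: $- \frac{54400}{7} \approx -7771.4$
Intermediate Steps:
$n = 9$
$c{\left(E,f \right)} = 16$ ($c{\left(E,f \right)} = 16 + 2 E 0 = 16 + 2 \cdot 0 = 16 + 0 = 16$)
$o{\left(C,h \right)} = -5 + C$ ($o{\left(C,h \right)} = C - 5 = -5 + C$)
$I{\left(Y \right)} = - \frac{50}{7}$ ($I{\left(Y \right)} = -5 + \frac{6 + 9}{-3 - 4} = -5 + \frac{15}{-7} = -5 + 15 \left(- \frac{1}{7}\right) = -5 - \frac{15}{7} = - \frac{50}{7}$)
$c{\left(1,0 \right)} I{\left(4 \right)} 68 = 16 \left(- \frac{50}{7}\right) 68 = \left(- \frac{800}{7}\right) 68 = - \frac{54400}{7}$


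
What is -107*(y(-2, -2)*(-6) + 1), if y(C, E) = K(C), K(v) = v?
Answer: -1391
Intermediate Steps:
y(C, E) = C
-107*(y(-2, -2)*(-6) + 1) = -107*(-2*(-6) + 1) = -107*(12 + 1) = -107*13 = -1391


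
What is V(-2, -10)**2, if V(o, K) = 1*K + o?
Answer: 144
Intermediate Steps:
V(o, K) = K + o
V(-2, -10)**2 = (-10 - 2)**2 = (-12)**2 = 144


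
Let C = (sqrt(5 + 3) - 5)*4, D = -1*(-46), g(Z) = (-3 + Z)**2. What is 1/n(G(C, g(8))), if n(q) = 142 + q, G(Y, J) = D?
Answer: 1/188 ≈ 0.0053191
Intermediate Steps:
D = 46
C = -20 + 8*sqrt(2) (C = (sqrt(8) - 5)*4 = (2*sqrt(2) - 5)*4 = (-5 + 2*sqrt(2))*4 = -20 + 8*sqrt(2) ≈ -8.6863)
G(Y, J) = 46
1/n(G(C, g(8))) = 1/(142 + 46) = 1/188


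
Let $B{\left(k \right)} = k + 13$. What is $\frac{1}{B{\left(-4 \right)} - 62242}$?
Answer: $- \frac{1}{62233} \approx -1.6069 \cdot 10^{-5}$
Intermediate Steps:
$B{\left(k \right)} = 13 + k$
$\frac{1}{B{\left(-4 \right)} - 62242} = \frac{1}{\left(13 - 4\right) - 62242} = \frac{1}{9 - 62242} = \frac{1}{-62233} = - \frac{1}{62233}$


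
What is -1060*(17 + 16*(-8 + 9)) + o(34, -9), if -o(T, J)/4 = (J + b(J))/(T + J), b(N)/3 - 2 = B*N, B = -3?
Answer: -874812/25 ≈ -34993.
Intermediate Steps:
b(N) = 6 - 9*N (b(N) = 6 + 3*(-3*N) = 6 - 9*N)
o(T, J) = -4*(6 - 8*J)/(J + T) (o(T, J) = -4*(J + (6 - 9*J))/(T + J) = -4*(6 - 8*J)/(J + T))
-1060*(17 + 16*(-8 + 9)) + o(34, -9) = -1060*(17 + 16*(-8 + 9)) + 8*(-3 + 4*(-9))/(-9 + 34) = -1060*(17 + 16*1) + 8*(-3 - 36)/25 = -1060*(17 + 16) + 8*(1/25)*(-39) = -1060*33 - 312/25 = -34980 - 312/25 = -874812/25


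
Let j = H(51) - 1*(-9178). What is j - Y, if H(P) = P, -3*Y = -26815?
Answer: 872/3 ≈ 290.67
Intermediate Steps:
Y = 26815/3 (Y = -⅓*(-26815) = 26815/3 ≈ 8938.3)
j = 9229 (j = 51 - 1*(-9178) = 51 + 9178 = 9229)
j - Y = 9229 - 1*26815/3 = 9229 - 26815/3 = 872/3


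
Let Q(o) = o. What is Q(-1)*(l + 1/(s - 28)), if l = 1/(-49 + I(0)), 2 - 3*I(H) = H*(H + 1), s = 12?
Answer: 193/2320 ≈ 0.083190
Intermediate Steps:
I(H) = ⅔ - H*(1 + H)/3 (I(H) = ⅔ - H*(H + 1)/3 = ⅔ - H*(1 + H)/3)
l = -3/145 (l = 1/(-49 + (⅔ - ⅓*0 - ⅓*0²)) = 1/(-49 + (⅔ + 0 - ⅓*0)) = 1/(-49 + (⅔ + 0 + 0)) = 1/(-49 + ⅔) = 1/(-145/3) = -3/145 ≈ -0.020690)
Q(-1)*(l + 1/(s - 28)) = -(-3/145 + 1/(12 - 28)) = -(-3/145 + 1/(-16)) = -(-3/145 - 1/16) = -1*(-193/2320) = 193/2320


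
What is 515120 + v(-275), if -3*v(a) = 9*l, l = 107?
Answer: 514799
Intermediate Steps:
v(a) = -321 (v(a) = -3*107 = -⅓*963 = -321)
515120 + v(-275) = 515120 - 321 = 514799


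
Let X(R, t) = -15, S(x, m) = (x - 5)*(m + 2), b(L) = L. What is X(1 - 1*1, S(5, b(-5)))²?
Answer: 225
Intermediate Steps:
S(x, m) = (-5 + x)*(2 + m)
X(1 - 1*1, S(5, b(-5)))² = (-15)² = 225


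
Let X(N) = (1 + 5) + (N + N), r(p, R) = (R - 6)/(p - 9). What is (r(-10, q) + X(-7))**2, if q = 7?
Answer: 23409/361 ≈ 64.845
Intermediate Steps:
r(p, R) = (-6 + R)/(-9 + p)
X(N) = 6 + 2*N
(r(-10, q) + X(-7))**2 = ((-6 + 7)/(-9 - 10) + (6 + 2*(-7)))**2 = (1/(-19) + (6 - 14))**2 = (-1/19*1 - 8)**2 = (-1/19 - 8)**2 = (-153/19)**2 = 23409/361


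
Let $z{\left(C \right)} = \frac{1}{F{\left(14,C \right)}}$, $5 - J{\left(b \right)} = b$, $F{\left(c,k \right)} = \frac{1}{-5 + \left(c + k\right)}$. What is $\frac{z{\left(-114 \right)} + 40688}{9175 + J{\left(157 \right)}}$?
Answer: $\frac{40583}{9023} \approx 4.4977$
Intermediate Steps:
$F{\left(c,k \right)} = \frac{1}{-5 + c + k}$
$J{\left(b \right)} = 5 - b$
$z{\left(C \right)} = 9 + C$ ($z{\left(C \right)} = \frac{1}{\frac{1}{-5 + 14 + C}} = \frac{1}{\frac{1}{9 + C}} = 9 + C$)
$\frac{z{\left(-114 \right)} + 40688}{9175 + J{\left(157 \right)}} = \frac{\left(9 - 114\right) + 40688}{9175 + \left(5 - 157\right)} = \frac{-105 + 40688}{9175 + \left(5 - 157\right)} = \frac{40583}{9175 - 152} = \frac{40583}{9023}$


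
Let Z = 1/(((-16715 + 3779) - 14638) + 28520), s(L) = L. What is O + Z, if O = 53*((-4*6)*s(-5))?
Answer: 6016561/946 ≈ 6360.0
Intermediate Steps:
O = 6360 (O = 53*(-4*6*(-5)) = 53*(-24*(-5)) = 53*120 = 6360)
Z = 1/946 (Z = 1/((-12936 - 14638) + 28520) = 1/(-27574 + 28520) = 1/946 ≈ 0.0010571)
O + Z = 6360 + 1/946 = 6016561/946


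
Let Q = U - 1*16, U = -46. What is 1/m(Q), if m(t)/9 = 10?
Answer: 1/90 ≈ 0.011111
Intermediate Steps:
Q = -62 (Q = -46 - 1*16 = -46 - 16 = -62)
m(t) = 90 (m(t) = 9*10 = 90)
1/m(Q) = 1/90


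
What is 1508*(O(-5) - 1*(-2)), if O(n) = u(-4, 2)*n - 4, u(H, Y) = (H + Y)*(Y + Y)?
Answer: 57304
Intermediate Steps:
u(H, Y) = 2*Y*(H + Y) (u(H, Y) = (H + Y)*(2*Y) = 2*Y*(H + Y))
O(n) = -4 - 8*n (O(n) = (2*2*(-4 + 2))*n - 4 = (2*2*(-2))*n - 4 = -8*n - 4 = -4 - 8*n)
1508*(O(-5) - 1*(-2)) = 1508*((-4 - 8*(-5)) - 1*(-2)) = 1508*((-4 + 40) + 2) = 1508*(36 + 2) = 1508*38 = 57304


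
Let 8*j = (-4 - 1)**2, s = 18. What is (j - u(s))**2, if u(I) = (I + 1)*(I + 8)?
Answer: 15421329/64 ≈ 2.4096e+5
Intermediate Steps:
u(I) = (1 + I)*(8 + I)
j = 25/8 (j = (-4 - 1)**2/8 = (1/8)*(-5)**2 = (1/8)*25 = 25/8 ≈ 3.1250)
(j - u(s))**2 = (25/8 - (8 + 18**2 + 9*18))**2 = (25/8 - (8 + 324 + 162))**2 = (25/8 - 1*494)**2 = (25/8 - 494)**2 = (-3927/8)**2 = 15421329/64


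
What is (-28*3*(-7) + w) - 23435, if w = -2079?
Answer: -24926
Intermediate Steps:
(-28*3*(-7) + w) - 23435 = (-28*3*(-7) - 2079) - 23435 = (-84*(-7) - 2079) - 23435 = (588 - 2079) - 23435 = -1491 - 23435 = -24926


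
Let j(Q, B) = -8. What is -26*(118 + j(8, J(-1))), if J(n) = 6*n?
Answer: -2860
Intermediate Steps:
-26*(118 + j(8, J(-1))) = -26*(118 - 8) = -26*110 = -2860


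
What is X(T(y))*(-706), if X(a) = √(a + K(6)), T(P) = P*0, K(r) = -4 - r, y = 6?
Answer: -706*I*√10 ≈ -2232.6*I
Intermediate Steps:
T(P) = 0
X(a) = √(-10 + a) (X(a) = √(a + (-4 - 1*6)) = √(a + (-4 - 6)) = √(a - 10) = √(-10 + a))
X(T(y))*(-706) = √(-10 + 0)*(-706) = √(-10)*(-706) = (I*√10)*(-706) = -706*I*√10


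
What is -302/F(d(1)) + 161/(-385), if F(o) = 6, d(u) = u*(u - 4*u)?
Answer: -8374/165 ≈ -50.752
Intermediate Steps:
d(u) = -3*u² (d(u) = u*(-3*u) = -3*u²)
-302/F(d(1)) + 161/(-385) = -302/6 + 161/(-385) = -302*⅙ + 161*(-1/385) = -151/3 - 23/55 = -8374/165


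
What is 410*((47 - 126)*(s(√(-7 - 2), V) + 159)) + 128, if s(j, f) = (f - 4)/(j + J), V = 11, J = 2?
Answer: -67401926/13 + 680190*I/13 ≈ -5.1848e+6 + 52322.0*I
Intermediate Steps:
s(j, f) = (-4 + f)/(2 + j) (s(j, f) = (f - 4)/(j + 2) = (-4 + f)/(2 + j))
410*((47 - 126)*(s(√(-7 - 2), V) + 159)) + 128 = 410*((47 - 126)*((-4 + 11)/(2 + √(-7 - 2)) + 159)) + 128 = 410*(-79*(7/(2 + √(-9)) + 159)) + 128 = 410*(-79*(7/(2 + 3*I) + 159)) + 128 = 410*(-79*(((2 - 3*I)/13)*7 + 159)) + 128 = 410*(-79*(7*(2 - 3*I)/13 + 159)) + 128 = 410*(-79*(159 + 7*(2 - 3*I)/13)) + 128 = 410*(-12561 - 553*(2 - 3*I)/13) + 128 = (-5150010 - 226730*(2 - 3*I)/13) + 128 = -5149882 - 226730*(2 - 3*I)/13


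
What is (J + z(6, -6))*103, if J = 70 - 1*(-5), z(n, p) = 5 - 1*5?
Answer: 7725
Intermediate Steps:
z(n, p) = 0 (z(n, p) = 5 - 5 = 0)
J = 75 (J = 70 + 5 = 75)
(J + z(6, -6))*103 = (75 + 0)*103 = 75*103 = 7725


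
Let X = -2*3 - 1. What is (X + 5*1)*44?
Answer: -88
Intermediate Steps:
X = -7 (X = -6 - 1 = -7)
(X + 5*1)*44 = (-7 + 5*1)*44 = (-7 + 5)*44 = -2*44 = -88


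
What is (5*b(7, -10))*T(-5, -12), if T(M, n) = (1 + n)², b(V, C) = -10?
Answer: -6050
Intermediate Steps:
(5*b(7, -10))*T(-5, -12) = (5*(-10))*(1 - 12)² = -50*(-11)² = -50*121 = -6050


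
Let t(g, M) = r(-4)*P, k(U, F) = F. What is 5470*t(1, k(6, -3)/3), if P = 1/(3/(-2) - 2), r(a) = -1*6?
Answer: 65640/7 ≈ 9377.1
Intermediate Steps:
r(a) = -6
P = -2/7 (P = 1/(3*(-½) - 2) = 1/(-3/2 - 2) = 1/(-7/2) = -2/7 ≈ -0.28571)
t(g, M) = 12/7 (t(g, M) = -6*(-2/7) = 12/7)
5470*t(1, k(6, -3)/3) = 5470*(12/7) = 65640/7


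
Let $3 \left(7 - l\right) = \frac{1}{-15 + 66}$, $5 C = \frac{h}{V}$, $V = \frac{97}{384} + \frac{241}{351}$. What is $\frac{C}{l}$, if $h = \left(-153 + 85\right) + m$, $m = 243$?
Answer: $\frac{24058944}{4515079} \approx 5.3286$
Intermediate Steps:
$h = 175$ ($h = \left(-153 + 85\right) + 243 = -68 + 243 = 175$)
$V = \frac{42197}{44928}$ ($V = 97 \cdot \frac{1}{384} + 241 \cdot \frac{1}{351} = \frac{97}{384} + \frac{241}{351} = \frac{42197}{44928} \approx 0.93921$)
$C = \frac{1572480}{42197}$ ($C = \frac{175 \frac{1}{\frac{42197}{44928}}}{5} = \frac{175 \cdot \frac{44928}{42197}}{5} = \frac{1}{5} \cdot \frac{7862400}{42197} = \frac{1572480}{42197} \approx 37.265$)
$l = \frac{1070}{153}$ ($l = 7 - \frac{1}{3 \left(-15 + 66\right)} = 7 - \frac{1}{3 \cdot 51} = 7 - \frac{1}{153} = \frac{1070}{153} \approx 6.9935$)
$\frac{C}{l} = \frac{1572480}{42197 \cdot \frac{1070}{153}} = \frac{1572480}{42197} \cdot \frac{153}{1070} = \frac{24058944}{4515079}$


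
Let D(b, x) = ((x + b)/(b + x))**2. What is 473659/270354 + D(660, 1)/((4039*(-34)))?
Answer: 2323050910/1325951193 ≈ 1.7520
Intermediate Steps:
D(b, x) = 1 (D(b, x) = ((b + x)/(b + x))**2 = 1**2 = 1)
473659/270354 + D(660, 1)/((4039*(-34))) = 473659/270354 + 1/(4039*(-34)) = 473659*(1/270354) + 1/(-137326) = 473659/270354 + 1*(-1/137326) = 473659/270354 - 1/137326 = 2323050910/1325951193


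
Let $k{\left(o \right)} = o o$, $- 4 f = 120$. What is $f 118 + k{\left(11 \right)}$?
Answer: $-3419$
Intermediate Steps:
$f = -30$ ($f = \left(- \frac{1}{4}\right) 120 = -30$)
$k{\left(o \right)} = o^{2}$
$f 118 + k{\left(11 \right)} = \left(-30\right) 118 + 11^{2} = -3540 + 121 = -3419$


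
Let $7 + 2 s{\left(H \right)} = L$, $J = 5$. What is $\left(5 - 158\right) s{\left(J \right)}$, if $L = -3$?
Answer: $765$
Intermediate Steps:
$s{\left(H \right)} = -5$ ($s{\left(H \right)} = - \frac{7}{2} + \frac{1}{2} \left(-3\right) = - \frac{7}{2} - \frac{3}{2} = -5$)
$\left(5 - 158\right) s{\left(J \right)} = \left(5 - 158\right) \left(-5\right) = \left(-153\right) \left(-5\right) = 765$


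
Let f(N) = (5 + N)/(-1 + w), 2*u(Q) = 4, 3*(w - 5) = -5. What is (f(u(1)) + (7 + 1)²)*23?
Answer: 1541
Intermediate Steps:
w = 10/3 (w = 5 + (⅓)*(-5) = 5 - 5/3 = 10/3 ≈ 3.3333)
u(Q) = 2 (u(Q) = (½)*4 = 2)
f(N) = 15/7 + 3*N/7 (f(N) = (5 + N)/(-1 + 10/3) = (5 + N)/(7/3) = (5 + N)*(3/7) = 15/7 + 3*N/7)
(f(u(1)) + (7 + 1)²)*23 = ((15/7 + (3/7)*2) + (7 + 1)²)*23 = ((15/7 + 6/7) + 8²)*23 = (3 + 64)*23 = 67*23 = 1541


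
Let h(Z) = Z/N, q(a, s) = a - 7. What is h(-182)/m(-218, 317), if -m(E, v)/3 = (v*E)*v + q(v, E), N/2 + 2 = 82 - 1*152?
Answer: 91/4731759072 ≈ 1.9232e-8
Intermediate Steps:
N = -144 (N = -4 + 2*(82 - 1*152) = -4 + 2*(82 - 152) = -4 + 2*(-70) = -4 - 140 = -144)
q(a, s) = -7 + a
m(E, v) = 21 - 3*v - 3*E*v² (m(E, v) = -3*((v*E)*v + (-7 + v)) = -3*((E*v)*v + (-7 + v)) = -3*(E*v² + (-7 + v)) = -3*(-7 + v + E*v²) = 21 - 3*v - 3*E*v²)
h(Z) = -Z/144 (h(Z) = Z/(-144) = Z*(-1/144) = -Z/144)
h(-182)/m(-218, 317) = (-1/144*(-182))/(21 - 3*317 - 3*(-218)*317²) = 91/(72*(21 - 951 - 3*(-218)*100489)) = 91/(72*(21 - 951 + 65719806)) = (91/72)/65718876 = (91/72)*(1/65718876) = 91/4731759072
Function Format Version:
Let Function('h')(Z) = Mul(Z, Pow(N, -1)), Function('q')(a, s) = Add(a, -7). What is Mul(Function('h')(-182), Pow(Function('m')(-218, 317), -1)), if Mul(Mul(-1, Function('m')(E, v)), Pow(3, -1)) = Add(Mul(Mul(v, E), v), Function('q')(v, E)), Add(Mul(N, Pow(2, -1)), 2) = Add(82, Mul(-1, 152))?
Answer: Rational(91, 4731759072) ≈ 1.9232e-8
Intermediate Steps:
N = -144 (N = Add(-4, Mul(2, Add(82, Mul(-1, 152)))) = Add(-4, Mul(2, Add(82, -152))) = Add(-4, Mul(2, -70)) = Add(-4, -140) = -144)
Function('q')(a, s) = Add(-7, a)
Function('m')(E, v) = Add(21, Mul(-3, v), Mul(-3, E, Pow(v, 2))) (Function('m')(E, v) = Mul(-3, Add(Mul(Mul(v, E), v), Add(-7, v))) = Mul(-3, Add(Mul(Mul(E, v), v), Add(-7, v))) = Mul(-3, Add(Mul(E, Pow(v, 2)), Add(-7, v))) = Mul(-3, Add(-7, v, Mul(E, Pow(v, 2)))) = Add(21, Mul(-3, v), Mul(-3, E, Pow(v, 2))))
Function('h')(Z) = Mul(Rational(-1, 144), Z) (Function('h')(Z) = Mul(Z, Pow(-144, -1)) = Mul(Z, Rational(-1, 144)) = Mul(Rational(-1, 144), Z))
Mul(Function('h')(-182), Pow(Function('m')(-218, 317), -1)) = Mul(Mul(Rational(-1, 144), -182), Pow(Add(21, Mul(-3, 317), Mul(-3, -218, Pow(317, 2))), -1)) = Mul(Rational(91, 72), Pow(Add(21, -951, Mul(-3, -218, 100489)), -1)) = Mul(Rational(91, 72), Pow(Add(21, -951, 65719806), -1)) = Mul(Rational(91, 72), Pow(65718876, -1)) = Mul(Rational(91, 72), Rational(1, 65718876)) = Rational(91, 4731759072)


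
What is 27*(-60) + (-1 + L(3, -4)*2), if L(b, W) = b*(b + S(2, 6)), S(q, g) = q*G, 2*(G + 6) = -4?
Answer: -1699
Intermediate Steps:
G = -8 (G = -6 + (1/2)*(-4) = -6 - 2 = -8)
S(q, g) = -8*q (S(q, g) = q*(-8) = -8*q)
L(b, W) = b*(-16 + b) (L(b, W) = b*(b - 8*2) = b*(b - 16) = b*(-16 + b))
27*(-60) + (-1 + L(3, -4)*2) = 27*(-60) + (-1 + (3*(-16 + 3))*2) = -1620 + (-1 + (3*(-13))*2) = -1620 + (-1 - 39*2) = -1620 + (-1 - 78) = -1620 - 79 = -1699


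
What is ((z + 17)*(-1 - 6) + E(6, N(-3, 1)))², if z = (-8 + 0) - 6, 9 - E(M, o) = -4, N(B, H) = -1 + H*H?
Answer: 64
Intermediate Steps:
N(B, H) = -1 + H²
E(M, o) = 13 (E(M, o) = 9 - 1*(-4) = 9 + 4 = 13)
z = -14 (z = -8 - 6 = -14)
((z + 17)*(-1 - 6) + E(6, N(-3, 1)))² = ((-14 + 17)*(-1 - 6) + 13)² = (3*(-7) + 13)² = (-21 + 13)² = (-8)² = 64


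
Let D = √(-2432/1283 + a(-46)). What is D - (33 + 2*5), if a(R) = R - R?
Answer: -43 + 8*I*√48754/1283 ≈ -43.0 + 1.3768*I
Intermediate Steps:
a(R) = 0
D = 8*I*√48754/1283 (D = √(-2432/1283 + 0) = √(-2432/1283) = 8*I*√48754/1283 ≈ 1.3768*I)
D - (33 + 2*5) = 8*I*√48754/1283 - (33 + 2*5) = 8*I*√48754/1283 - (33 + 10) = 8*I*√48754/1283 - 1*43 = 8*I*√48754/1283 - 43 = -43 + 8*I*√48754/1283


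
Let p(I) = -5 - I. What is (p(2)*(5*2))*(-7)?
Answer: 490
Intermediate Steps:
(p(2)*(5*2))*(-7) = ((-5 - 1*2)*(5*2))*(-7) = ((-5 - 2)*10)*(-7) = -7*10*(-7) = -70*(-7) = 490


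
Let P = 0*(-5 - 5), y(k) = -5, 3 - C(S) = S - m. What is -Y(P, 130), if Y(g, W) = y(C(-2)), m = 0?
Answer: 5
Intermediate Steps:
C(S) = 3 - S (C(S) = 3 - (S - 1*0) = 3 - (S + 0) = 3 - S)
P = 0 (P = 0*(-10) = 0)
Y(g, W) = -5
-Y(P, 130) = -1*(-5) = 5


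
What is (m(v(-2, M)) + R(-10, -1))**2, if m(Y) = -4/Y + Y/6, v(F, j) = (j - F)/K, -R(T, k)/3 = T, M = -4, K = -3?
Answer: 47089/81 ≈ 581.35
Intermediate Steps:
R(T, k) = -3*T
v(F, j) = -j/3 + F/3 (v(F, j) = (j - F)/(-3) = (j - F)*(-1/3) = -j/3 + F/3)
m(Y) = -4/Y + Y/6 (m(Y) = -4/Y + Y*(1/6) = -4/Y + Y/6)
(m(v(-2, M)) + R(-10, -1))**2 = ((-4/(-1/3*(-4) + (1/3)*(-2)) + (-1/3*(-4) + (1/3)*(-2))/6) - 3*(-10))**2 = ((-4/(4/3 - 2/3) + (4/3 - 2/3)/6) + 30)**2 = ((-4/2/3 + (1/6)*(2/3)) + 30)**2 = ((-4*3/2 + 1/9) + 30)**2 = ((-6 + 1/9) + 30)**2 = (-53/9 + 30)**2 = (217/9)**2 = 47089/81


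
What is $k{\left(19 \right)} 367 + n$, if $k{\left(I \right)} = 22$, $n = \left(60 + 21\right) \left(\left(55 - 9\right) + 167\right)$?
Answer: $25327$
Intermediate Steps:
$n = 17253$ ($n = 81 \left(46 + 167\right) = 81 \cdot 213 = 17253$)
$k{\left(19 \right)} 367 + n = 22 \cdot 367 + 17253 = 8074 + 17253 = 25327$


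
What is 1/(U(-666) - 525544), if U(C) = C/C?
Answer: -1/525543 ≈ -1.9028e-6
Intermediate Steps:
U(C) = 1
1/(U(-666) - 525544) = 1/(1 - 525544) = 1/(-525543) = -1/525543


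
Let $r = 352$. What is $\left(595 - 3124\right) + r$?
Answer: $-2177$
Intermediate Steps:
$\left(595 - 3124\right) + r = \left(595 - 3124\right) + 352 = -2529 + 352 = -2177$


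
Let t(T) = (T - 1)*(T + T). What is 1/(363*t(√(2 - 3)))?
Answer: -1/1452 + I/1452 ≈ -0.00068871 + 0.00068871*I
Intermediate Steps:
t(T) = 2*T*(-1 + T) (t(T) = (-1 + T)*(2*T) = 2*T*(-1 + T))
1/(363*t(√(2 - 3))) = 1/(363*(2*√(2 - 3)*(-1 + √(2 - 3)))) = 1/(363*(2*√(-1)*(-1 + √(-1)))) = 1/(363*(2*I*(-1 + I))) = 1/(726*I*(-1 + I)) = -I*(-1 - I)/1452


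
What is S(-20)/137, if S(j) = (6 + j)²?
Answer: 196/137 ≈ 1.4307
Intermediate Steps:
S(-20)/137 = (6 - 20)²/137 = (-14)²*(1/137) = 196*(1/137) = 196/137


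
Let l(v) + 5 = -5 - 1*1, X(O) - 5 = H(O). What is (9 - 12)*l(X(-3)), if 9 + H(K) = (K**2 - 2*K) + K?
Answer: 33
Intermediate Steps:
H(K) = -9 + K**2 - K (H(K) = -9 + ((K**2 - 2*K) + K) = -9 + (K**2 - K) = -9 + K**2 - K)
X(O) = -4 + O**2 - O (X(O) = 5 + (-9 + O**2 - O) = -4 + O**2 - O)
l(v) = -11 (l(v) = -5 + (-5 - 1*1) = -5 + (-5 - 1) = -5 - 6 = -11)
(9 - 12)*l(X(-3)) = (9 - 12)*(-11) = -3*(-11) = 33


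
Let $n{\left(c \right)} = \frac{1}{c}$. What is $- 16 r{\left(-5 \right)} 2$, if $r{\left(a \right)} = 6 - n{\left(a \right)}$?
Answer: $- \frac{992}{5} \approx -198.4$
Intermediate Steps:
$r{\left(a \right)} = 6 - \frac{1}{a}$
$- 16 r{\left(-5 \right)} 2 = - 16 \left(6 - \frac{1}{-5}\right) 2 = - 16 \left(6 - - \frac{1}{5}\right) 2 = - 16 \left(6 + \frac{1}{5}\right) 2 = \left(-16\right) \frac{31}{5} \cdot 2 = \left(- \frac{496}{5}\right) 2 = - \frac{992}{5}$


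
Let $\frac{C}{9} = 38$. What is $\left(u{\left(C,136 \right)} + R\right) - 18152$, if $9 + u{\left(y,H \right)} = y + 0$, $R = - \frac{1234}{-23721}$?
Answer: $- \frac{422683265}{23721} \approx -17819.0$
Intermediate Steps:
$C = 342$ ($C = 9 \cdot 38 = 342$)
$R = \frac{1234}{23721}$ ($R = \left(-1234\right) \left(- \frac{1}{23721}\right) = \frac{1234}{23721} \approx 0.052021$)
$u{\left(y,H \right)} = -9 + y$ ($u{\left(y,H \right)} = -9 + \left(y + 0\right) = -9 + y$)
$\left(u{\left(C,136 \right)} + R\right) - 18152 = \left(\left(-9 + 342\right) + \frac{1234}{23721}\right) - 18152 = \left(333 + \frac{1234}{23721}\right) - 18152 = \frac{7900327}{23721} - 18152 = - \frac{422683265}{23721}$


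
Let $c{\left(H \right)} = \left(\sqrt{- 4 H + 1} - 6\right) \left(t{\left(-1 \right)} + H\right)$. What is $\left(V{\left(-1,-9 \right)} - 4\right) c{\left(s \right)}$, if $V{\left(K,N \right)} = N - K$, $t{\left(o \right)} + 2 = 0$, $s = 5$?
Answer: $216 - 36 i \sqrt{19} \approx 216.0 - 156.92 i$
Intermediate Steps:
$t{\left(o \right)} = -2$ ($t{\left(o \right)} = -2 + 0 = -2$)
$c{\left(H \right)} = \left(-6 + \sqrt{1 - 4 H}\right) \left(-2 + H\right)$ ($c{\left(H \right)} = \left(\sqrt{- 4 H + 1} - 6\right) \left(-2 + H\right) = \left(\sqrt{1 - 4 H} - 6\right) \left(-2 + H\right) = \left(-6 + \sqrt{1 - 4 H}\right) \left(-2 + H\right)$)
$\left(V{\left(-1,-9 \right)} - 4\right) c{\left(s \right)} = \left(\left(-9 - -1\right) - 4\right) \left(12 - 30 - 2 \sqrt{1 - 20} + 5 \sqrt{1 - 20}\right) = \left(\left(-9 + 1\right) - 4\right) \left(12 - 30 - 2 \sqrt{1 - 20} + 5 \sqrt{1 - 20}\right) = \left(-8 - 4\right) \left(12 - 30 - 2 \sqrt{-19} + 5 \sqrt{-19}\right) = - 12 \left(12 - 30 - 2 i \sqrt{19} + 5 i \sqrt{19}\right) = - 12 \left(-18 + 3 i \sqrt{19}\right) = 216 - 36 i \sqrt{19}$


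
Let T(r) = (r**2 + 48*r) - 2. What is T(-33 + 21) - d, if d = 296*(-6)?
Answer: 1342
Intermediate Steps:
T(r) = -2 + r**2 + 48*r
d = -1776
T(-33 + 21) - d = (-2 + (-33 + 21)**2 + 48*(-33 + 21)) - 1*(-1776) = (-2 + (-12)**2 + 48*(-12)) + 1776 = (-2 + 144 - 576) + 1776 = -434 + 1776 = 1342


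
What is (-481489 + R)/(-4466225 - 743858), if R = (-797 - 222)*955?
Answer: 1454634/5210083 ≈ 0.27920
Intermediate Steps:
R = -973145 (R = -1019*955 = -973145)
(-481489 + R)/(-4466225 - 743858) = (-481489 - 973145)/(-4466225 - 743858) = -1454634/(-5210083) = -1454634*(-1/5210083) = 1454634/5210083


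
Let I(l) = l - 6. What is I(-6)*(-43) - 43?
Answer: 473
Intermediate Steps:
I(l) = -6 + l
I(-6)*(-43) - 43 = (-6 - 6)*(-43) - 43 = -12*(-43) - 43 = 516 - 43 = 473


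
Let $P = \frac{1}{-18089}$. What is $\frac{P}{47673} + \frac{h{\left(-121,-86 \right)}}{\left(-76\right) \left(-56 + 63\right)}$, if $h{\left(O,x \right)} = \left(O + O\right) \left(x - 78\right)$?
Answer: $- \frac{8556305132167}{114693467301} \approx -74.602$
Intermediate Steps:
$h{\left(O,x \right)} = 2 O \left(-78 + x\right)$
$P = - \frac{1}{18089} \approx -5.5282 \cdot 10^{-5}$
$\frac{P}{47673} + \frac{h{\left(-121,-86 \right)}}{\left(-76\right) \left(-56 + 63\right)} = - \frac{1}{18089 \cdot 47673} + \frac{2 \left(-121\right) \left(-78 - 86\right)}{\left(-76\right) \left(-56 + 63\right)} = \left(- \frac{1}{18089}\right) \frac{1}{47673} + \frac{2 \left(-121\right) \left(-164\right)}{\left(-76\right) 7} = - \frac{1}{862356897} + \frac{39688}{-532} = - \frac{1}{862356897} + 39688 \left(- \frac{1}{532}\right) = - \frac{1}{862356897} - \frac{9922}{133} = - \frac{8556305132167}{114693467301}$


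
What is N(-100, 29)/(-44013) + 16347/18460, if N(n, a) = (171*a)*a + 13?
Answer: -1935510529/812479980 ≈ -2.3822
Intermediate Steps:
N(n, a) = 13 + 171*a**2 (N(n, a) = 171*a**2 + 13 = 13 + 171*a**2)
N(-100, 29)/(-44013) + 16347/18460 = (13 + 171*29**2)/(-44013) + 16347/18460 = (13 + 171*841)*(-1/44013) + 16347*(1/18460) = (13 + 143811)*(-1/44013) + 16347/18460 = 143824*(-1/44013) + 16347/18460 = -143824/44013 + 16347/18460 = -1935510529/812479980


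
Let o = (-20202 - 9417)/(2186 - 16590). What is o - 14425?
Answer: -207748081/14404 ≈ -14423.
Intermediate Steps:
o = 29619/14404 (o = -29619/(-14404) = -29619*(-1/14404) = 29619/14404 ≈ 2.0563)
o - 14425 = 29619/14404 - 14425 = -207748081/14404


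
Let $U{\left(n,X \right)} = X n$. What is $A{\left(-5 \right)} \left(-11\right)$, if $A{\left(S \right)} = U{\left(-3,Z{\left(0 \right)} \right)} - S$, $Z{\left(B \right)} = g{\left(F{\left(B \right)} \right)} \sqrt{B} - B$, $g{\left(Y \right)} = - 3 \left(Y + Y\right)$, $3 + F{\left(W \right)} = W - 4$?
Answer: $-55$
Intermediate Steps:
$F{\left(W \right)} = -7 + W$ ($F{\left(W \right)} = -3 + \left(W - 4\right) = -3 + \left(-4 + W\right) = -7 + W$)
$g{\left(Y \right)} = - 6 Y$ ($g{\left(Y \right)} = - 3 \cdot 2 Y = - 6 Y$)
$Z{\left(B \right)} = - B + \sqrt{B} \left(42 - 6 B\right)$ ($Z{\left(B \right)} = - 6 \left(-7 + B\right) \sqrt{B} - B = \left(42 - 6 B\right) \sqrt{B} - B = \sqrt{B} \left(42 - 6 B\right) - B = - B + \sqrt{B} \left(42 - 6 B\right)$)
$A{\left(S \right)} = - S$ ($A{\left(S \right)} = \left(\left(-1\right) 0 + 6 \sqrt{0} \left(7 - 0\right)\right) \left(-3\right) - S = \left(0 + 6 \cdot 0 \left(7 + 0\right)\right) \left(-3\right) - S = \left(0 + 6 \cdot 0 \cdot 7\right) \left(-3\right) - S = \left(0 + 0\right) \left(-3\right) - S = 0 \left(-3\right) - S = 0 - S = - S$)
$A{\left(-5 \right)} \left(-11\right) = \left(-1\right) \left(-5\right) \left(-11\right) = 5 \left(-11\right) = -55$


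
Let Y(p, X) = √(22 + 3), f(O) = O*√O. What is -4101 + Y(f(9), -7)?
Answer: -4096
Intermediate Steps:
f(O) = O^(3/2)
Y(p, X) = 5 (Y(p, X) = √25 = 5)
-4101 + Y(f(9), -7) = -4101 + 5 = -4096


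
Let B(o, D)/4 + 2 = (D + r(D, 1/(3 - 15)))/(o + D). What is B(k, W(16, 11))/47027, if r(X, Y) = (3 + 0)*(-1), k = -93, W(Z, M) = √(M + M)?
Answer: -67988/405701929 - 360*√22/405701929 ≈ -0.00017174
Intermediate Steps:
W(Z, M) = √2*√M (W(Z, M) = √(2*M) = √2*√M)
r(X, Y) = -3 (r(X, Y) = 3*(-1) = -3)
B(o, D) = -8 + 4*(-3 + D)/(D + o) (B(o, D) = -8 + 4*((D - 3)/(o + D)) = -8 + 4*((-3 + D)/(D + o)) = -8 + 4*(-3 + D)/(D + o))
B(k, W(16, 11))/47027 = (4*(-3 - √2*√11 - 2*(-93))/(√2*√11 - 93))/47027 = (4*(-3 - √22 + 186)/(√22 - 93))*(1/47027) = (4*(183 - √22)/(-93 + √22))*(1/47027) = 4*(183 - √22)/(47027*(-93 + √22))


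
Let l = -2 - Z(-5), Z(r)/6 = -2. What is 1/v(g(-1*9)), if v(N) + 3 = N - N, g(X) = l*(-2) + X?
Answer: -⅓ ≈ -0.33333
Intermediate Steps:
Z(r) = -12 (Z(r) = 6*(-2) = -12)
l = 10 (l = -2 - 1*(-12) = -2 + 12 = 10)
g(X) = -20 + X (g(X) = 10*(-2) + X = -20 + X)
v(N) = -3 (v(N) = -3 + (N - N) = -3 + 0 = -3)
1/v(g(-1*9)) = 1/(-3) = -⅓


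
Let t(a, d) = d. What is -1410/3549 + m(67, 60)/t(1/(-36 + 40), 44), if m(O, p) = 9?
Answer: -10033/52052 ≈ -0.19275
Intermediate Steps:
-1410/3549 + m(67, 60)/t(1/(-36 + 40), 44) = -1410/3549 + 9/44 = -1410*1/3549 + 9*(1/44) = -470/1183 + 9/44 = -10033/52052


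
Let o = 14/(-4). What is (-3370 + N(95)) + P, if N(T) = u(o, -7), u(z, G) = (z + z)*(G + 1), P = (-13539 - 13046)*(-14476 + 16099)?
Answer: -43150783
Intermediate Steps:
o = -7/2 (o = 14*(-1/4) = -7/2 ≈ -3.5000)
P = -43147455 (P = -26585*1623 = -43147455)
u(z, G) = 2*z*(1 + G) (u(z, G) = (2*z)*(1 + G) = 2*z*(1 + G))
N(T) = 42 (N(T) = 2*(-7/2)*(1 - 7) = 2*(-7/2)*(-6) = 42)
(-3370 + N(95)) + P = (-3370 + 42) - 43147455 = -3328 - 43147455 = -43150783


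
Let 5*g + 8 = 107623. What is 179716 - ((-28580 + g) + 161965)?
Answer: 24808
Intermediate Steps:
g = 21523 (g = -8/5 + (⅕)*107623 = -8/5 + 107623/5 = 21523)
179716 - ((-28580 + g) + 161965) = 179716 - ((-28580 + 21523) + 161965) = 179716 - (-7057 + 161965) = 179716 - 1*154908 = 179716 - 154908 = 24808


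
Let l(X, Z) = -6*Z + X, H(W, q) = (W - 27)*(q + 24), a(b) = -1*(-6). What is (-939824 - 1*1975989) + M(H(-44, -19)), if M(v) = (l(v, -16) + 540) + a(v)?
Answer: -2915526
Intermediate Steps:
a(b) = 6
H(W, q) = (-27 + W)*(24 + q)
l(X, Z) = X - 6*Z
M(v) = 642 + v (M(v) = ((v - 6*(-16)) + 540) + 6 = ((v + 96) + 540) + 6 = ((96 + v) + 540) + 6 = (636 + v) + 6 = 642 + v)
(-939824 - 1*1975989) + M(H(-44, -19)) = (-939824 - 1*1975989) + (642 + (-648 - 27*(-19) + 24*(-44) - 44*(-19))) = (-939824 - 1975989) + (642 + (-648 + 513 - 1056 + 836)) = -2915813 + (642 - 355) = -2915813 + 287 = -2915526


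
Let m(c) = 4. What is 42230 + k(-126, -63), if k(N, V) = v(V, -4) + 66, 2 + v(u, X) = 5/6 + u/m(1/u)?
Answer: 507349/12 ≈ 42279.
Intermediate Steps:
v(u, X) = -7/6 + u/4 (v(u, X) = -2 + (5/6 + u/4) = -2 + (5*(⅙) + u*(¼)) = -2 + (⅚ + u/4) = -7/6 + u/4)
k(N, V) = 389/6 + V/4 (k(N, V) = (-7/6 + V/4) + 66 = 389/6 + V/4)
42230 + k(-126, -63) = 42230 + (389/6 + (¼)*(-63)) = 42230 + (389/6 - 63/4) = 42230 + 589/12 = 507349/12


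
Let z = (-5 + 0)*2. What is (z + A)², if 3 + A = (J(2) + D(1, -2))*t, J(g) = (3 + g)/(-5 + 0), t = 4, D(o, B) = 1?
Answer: 169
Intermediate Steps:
J(g) = -⅗ - g/5 (J(g) = (3 + g)/(-5) = (3 + g)*(-⅕) = -⅗ - g/5)
A = -3 (A = -3 + ((-⅗ - ⅕*2) + 1)*4 = -3 + ((-⅗ - ⅖) + 1)*4 = -3 + (-1 + 1)*4 = -3 + 0*4 = -3 + 0 = -3)
z = -10 (z = -5*2 = -10)
(z + A)² = (-10 - 3)² = (-13)² = 169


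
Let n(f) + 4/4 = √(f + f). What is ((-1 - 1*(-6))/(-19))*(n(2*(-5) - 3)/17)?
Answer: 5/323 - 5*I*√26/323 ≈ 0.01548 - 0.078932*I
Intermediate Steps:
n(f) = -1 + √2*√f (n(f) = -1 + √(f + f) = -1 + √(2*f) = -1 + √2*√f)
((-1 - 1*(-6))/(-19))*(n(2*(-5) - 3)/17) = ((-1 - 1*(-6))/(-19))*((-1 + √2*√(2*(-5) - 3))/17) = ((-1 + 6)*(-1/19))*((-1 + √2*√(-10 - 3))*(1/17)) = (5*(-1/19))*((-1 + √2*√(-13))*(1/17)) = -5*(-1 + √2*(I*√13))/(19*17) = -5*(-1 + I*√26)/(19*17) = -5*(-1/17 + I*√26/17)/19 = 5/323 - 5*I*√26/323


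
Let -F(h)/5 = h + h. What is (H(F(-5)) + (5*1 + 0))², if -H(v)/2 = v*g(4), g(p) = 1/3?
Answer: 7225/9 ≈ 802.78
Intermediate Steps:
F(h) = -10*h (F(h) = -5*(h + h) = -10*h)
g(p) = ⅓
H(v) = -2*v/3
(H(F(-5)) + (5*1 + 0))² = (-(-20)*(-5)/3 + (5*1 + 0))² = (-⅔*50 + (5 + 0))² = (-100/3 + 5)² = (-85/3)² = 7225/9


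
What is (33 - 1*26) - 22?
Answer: -15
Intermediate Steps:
(33 - 1*26) - 22 = (33 - 26) - 22 = 7 - 22 = -15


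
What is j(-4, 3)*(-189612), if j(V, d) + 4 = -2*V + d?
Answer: -1327284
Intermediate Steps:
j(V, d) = -4 + d - 2*V (j(V, d) = -4 + (-2*V + d) = -4 + (d - 2*V) = -4 + d - 2*V)
j(-4, 3)*(-189612) = (-4 + 3 - 2*(-4))*(-189612) = (-4 + 3 + 8)*(-189612) = 7*(-189612) = -1327284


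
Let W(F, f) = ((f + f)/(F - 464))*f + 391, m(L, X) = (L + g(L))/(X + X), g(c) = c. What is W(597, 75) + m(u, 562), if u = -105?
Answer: 35534221/74746 ≈ 475.40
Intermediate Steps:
m(L, X) = L/X (m(L, X) = (L + L)/(X + X) = (2*L)/((2*X)) = (2*L)*(1/(2*X)) = L/X)
W(F, f) = 391 + 2*f**2/(-464 + F) (W(F, f) = ((2*f)/(-464 + F))*f + 391 = (2*f/(-464 + F))*f + 391 = 2*f**2/(-464 + F) + 391 = 391 + 2*f**2/(-464 + F))
W(597, 75) + m(u, 562) = (-181424 + 2*75**2 + 391*597)/(-464 + 597) - 105/562 = (-181424 + 2*5625 + 233427)/133 - 105*1/562 = (-181424 + 11250 + 233427)/133 - 105/562 = (1/133)*63253 - 105/562 = 63253/133 - 105/562 = 35534221/74746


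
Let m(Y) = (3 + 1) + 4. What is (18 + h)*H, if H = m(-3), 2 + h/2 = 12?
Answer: 304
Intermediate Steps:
h = 20 (h = -4 + 2*12 = -4 + 24 = 20)
m(Y) = 8 (m(Y) = 4 + 4 = 8)
H = 8
(18 + h)*H = (18 + 20)*8 = 38*8 = 304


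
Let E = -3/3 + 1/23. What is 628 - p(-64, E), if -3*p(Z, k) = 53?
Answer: 1937/3 ≈ 645.67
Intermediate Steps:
E = -22/23 (E = -3*⅓ + 1*(1/23) = -1 + 1/23 = -22/23 ≈ -0.95652)
p(Z, k) = -53/3 (p(Z, k) = -⅓*53 = -53/3)
628 - p(-64, E) = 628 - 1*(-53/3) = 628 + 53/3 = 1937/3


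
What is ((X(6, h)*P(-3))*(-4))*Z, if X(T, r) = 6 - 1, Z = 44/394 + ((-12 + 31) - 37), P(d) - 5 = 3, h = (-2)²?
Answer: 563840/197 ≈ 2862.1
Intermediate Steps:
h = 4
P(d) = 8 (P(d) = 5 + 3 = 8)
Z = -3524/197 (Z = 44*(1/394) + (19 - 37) = 22/197 - 18 = -3524/197 ≈ -17.888)
X(T, r) = 5
((X(6, h)*P(-3))*(-4))*Z = ((5*8)*(-4))*(-3524/197) = (40*(-4))*(-3524/197) = -160*(-3524/197) = 563840/197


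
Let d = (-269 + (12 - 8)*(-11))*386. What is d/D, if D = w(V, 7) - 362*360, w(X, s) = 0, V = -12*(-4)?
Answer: 60409/65160 ≈ 0.92709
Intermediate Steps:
V = 48
D = -130320 (D = 0 - 362*360 = 0 - 130320 = -130320)
d = -120818 (d = (-269 + 4*(-11))*386 = (-269 - 44)*386 = -313*386 = -120818)
d/D = -120818/(-130320) = -120818*(-1/130320) = 60409/65160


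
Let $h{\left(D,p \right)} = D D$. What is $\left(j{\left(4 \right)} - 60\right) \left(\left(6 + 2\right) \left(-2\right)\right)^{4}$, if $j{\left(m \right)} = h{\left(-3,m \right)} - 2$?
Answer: $-3473408$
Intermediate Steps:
$h{\left(D,p \right)} = D^{2}$
$j{\left(m \right)} = 7$ ($j{\left(m \right)} = \left(-3\right)^{2} - 2 = 9 - 2 = 7$)
$\left(j{\left(4 \right)} - 60\right) \left(\left(6 + 2\right) \left(-2\right)\right)^{4} = \left(7 - 60\right) \left(\left(6 + 2\right) \left(-2\right)\right)^{4} = - 53 \left(8 \left(-2\right)\right)^{4} = - 53 \left(-16\right)^{4} = \left(-53\right) 65536 = -3473408$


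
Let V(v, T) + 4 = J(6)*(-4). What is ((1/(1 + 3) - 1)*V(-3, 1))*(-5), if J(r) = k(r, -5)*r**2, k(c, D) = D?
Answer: 2685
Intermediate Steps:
J(r) = -5*r**2
V(v, T) = 716 (V(v, T) = -4 - 5*6**2*(-4) = -4 - 5*36*(-4) = -4 - 180*(-4) = -4 + 720 = 716)
((1/(1 + 3) - 1)*V(-3, 1))*(-5) = ((1/(1 + 3) - 1)*716)*(-5) = ((1/4 - 1)*716)*(-5) = -3/4*716*(-5) = -537*(-5) = 2685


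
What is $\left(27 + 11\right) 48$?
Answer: $1824$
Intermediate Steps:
$\left(27 + 11\right) 48 = 38 \cdot 48 = 1824$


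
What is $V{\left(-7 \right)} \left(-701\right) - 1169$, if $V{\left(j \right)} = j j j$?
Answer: $239274$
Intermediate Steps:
$V{\left(j \right)} = j^{3}$ ($V{\left(j \right)} = j^{2} j = j^{3}$)
$V{\left(-7 \right)} \left(-701\right) - 1169 = \left(-7\right)^{3} \left(-701\right) - 1169 = \left(-343\right) \left(-701\right) - 1169 = 240443 - 1169 = 239274$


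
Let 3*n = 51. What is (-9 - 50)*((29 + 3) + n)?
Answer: -2891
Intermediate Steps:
n = 17 (n = (⅓)*51 = 17)
(-9 - 50)*((29 + 3) + n) = (-9 - 50)*((29 + 3) + 17) = -59*(32 + 17) = -59*49 = -2891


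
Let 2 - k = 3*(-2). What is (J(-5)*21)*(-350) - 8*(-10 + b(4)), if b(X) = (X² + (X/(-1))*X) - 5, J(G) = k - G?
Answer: -95430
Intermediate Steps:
k = 8 (k = 2 - 3*(-2) = 2 - 1*(-6) = 2 + 6 = 8)
J(G) = 8 - G
b(X) = -5 (b(X) = (X² + (X*(-1))*X) - 5 = (X² + (-X)*X) - 5 = (X² - X²) - 5 = 0 - 5 = -5)
(J(-5)*21)*(-350) - 8*(-10 + b(4)) = ((8 - 1*(-5))*21)*(-350) - 8*(-10 - 5) = ((8 + 5)*21)*(-350) - 8*(-15) = (13*21)*(-350) + 120 = 273*(-350) + 120 = -95550 + 120 = -95430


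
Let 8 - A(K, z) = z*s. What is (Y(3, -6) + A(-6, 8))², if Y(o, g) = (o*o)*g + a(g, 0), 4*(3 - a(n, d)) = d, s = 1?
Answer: 2601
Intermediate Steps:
a(n, d) = 3 - d/4
A(K, z) = 8 - z
Y(o, g) = 3 + g*o² (Y(o, g) = (o*o)*g + (3 - ¼*0) = o²*g + (3 + 0) = g*o² + 3 = 3 + g*o²)
(Y(3, -6) + A(-6, 8))² = ((3 - 6*3²) + (8 - 1*8))² = ((3 - 6*9) + (8 - 8))² = ((3 - 54) + 0)² = (-51 + 0)² = (-51)² = 2601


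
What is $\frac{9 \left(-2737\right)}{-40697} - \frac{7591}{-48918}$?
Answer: $\frac{1513928021}{1990815846} \approx 0.76046$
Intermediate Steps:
$\frac{9 \left(-2737\right)}{-40697} - \frac{7591}{-48918} = \left(-24633\right) \left(- \frac{1}{40697}\right) - - \frac{7591}{48918} = \frac{24633}{40697} + \frac{7591}{48918} = \frac{1513928021}{1990815846}$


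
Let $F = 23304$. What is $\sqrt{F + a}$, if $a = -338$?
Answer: $\sqrt{22966} \approx 151.55$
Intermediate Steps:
$\sqrt{F + a} = \sqrt{23304 - 338} = \sqrt{22966}$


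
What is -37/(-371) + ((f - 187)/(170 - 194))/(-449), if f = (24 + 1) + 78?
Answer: 30629/333158 ≈ 0.091935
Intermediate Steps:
f = 103 (f = 25 + 78 = 103)
-37/(-371) + ((f - 187)/(170 - 194))/(-449) = -37/(-371) + ((103 - 187)/(170 - 194))/(-449) = -37*(-1/371) - 84/(-24)*(-1/449) = 37/371 - 84*(-1/24)*(-1/449) = 37/371 + (7/2)*(-1/449) = 37/371 - 7/898 = 30629/333158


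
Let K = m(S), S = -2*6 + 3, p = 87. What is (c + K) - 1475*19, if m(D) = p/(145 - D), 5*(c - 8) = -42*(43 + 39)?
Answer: -22103031/770 ≈ -28705.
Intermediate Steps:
S = -9 (S = -12 + 3 = -9)
c = -3404/5 (c = 8 + (-42*(43 + 39))/5 = 8 + (-42*82)/5 = 8 + (⅕)*(-3444) = 8 - 3444/5 = -3404/5 ≈ -680.80)
m(D) = 87/(145 - D)
K = 87/154 (K = -87/(-145 - 9) = -87/(-154) = -87*(-1/154) = 87/154 ≈ 0.56493)
(c + K) - 1475*19 = (-3404/5 + 87/154) - 1475*19 = -523781/770 - 28025 = -22103031/770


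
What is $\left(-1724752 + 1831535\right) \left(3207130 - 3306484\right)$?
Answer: $-10609318182$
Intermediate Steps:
$\left(-1724752 + 1831535\right) \left(3207130 - 3306484\right) = 106783 \left(-99354\right) = -10609318182$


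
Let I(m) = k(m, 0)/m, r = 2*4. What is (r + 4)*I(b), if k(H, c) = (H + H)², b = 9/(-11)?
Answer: -432/11 ≈ -39.273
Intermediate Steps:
r = 8
b = -9/11 (b = 9*(-1/11) = -9/11 ≈ -0.81818)
k(H, c) = 4*H² (k(H, c) = (2*H)² = 4*H²)
I(m) = 4*m (I(m) = (4*m²)/m = 4*m)
(r + 4)*I(b) = (8 + 4)*(4*(-9/11)) = 12*(-36/11) = -432/11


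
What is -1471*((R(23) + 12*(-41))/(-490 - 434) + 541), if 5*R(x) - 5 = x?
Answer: -920056073/1155 ≈ -7.9659e+5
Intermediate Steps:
R(x) = 1 + x/5
-1471*((R(23) + 12*(-41))/(-490 - 434) + 541) = -1471*(((1 + (1/5)*23) + 12*(-41))/(-490 - 434) + 541) = -1471*(((1 + 23/5) - 492)/(-924) + 541) = -1471*((28/5 - 492)*(-1/924) + 541) = -1471*(-2432/5*(-1/924) + 541) = -1471*(608/1155 + 541) = -1471*625463/1155 = -920056073/1155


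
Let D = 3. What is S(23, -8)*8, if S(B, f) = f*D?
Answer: -192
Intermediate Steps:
S(B, f) = 3*f (S(B, f) = f*3 = 3*f)
S(23, -8)*8 = (3*(-8))*8 = -24*8 = -192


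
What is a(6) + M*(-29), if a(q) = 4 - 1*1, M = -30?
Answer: 873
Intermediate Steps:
a(q) = 3 (a(q) = 4 - 1 = 3)
a(6) + M*(-29) = 3 - 30*(-29) = 3 + 870 = 873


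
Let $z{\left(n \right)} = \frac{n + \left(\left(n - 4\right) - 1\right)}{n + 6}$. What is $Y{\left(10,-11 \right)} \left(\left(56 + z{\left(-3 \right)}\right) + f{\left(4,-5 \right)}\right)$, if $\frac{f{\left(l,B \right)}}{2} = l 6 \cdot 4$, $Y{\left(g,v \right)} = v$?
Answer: $- \frac{8063}{3} \approx -2687.7$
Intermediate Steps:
$z{\left(n \right)} = \frac{-5 + 2 n}{6 + n}$ ($z{\left(n \right)} = \frac{n + \left(\left(-4 + n\right) - 1\right)}{6 + n} = \frac{n + \left(-5 + n\right)}{6 + n} = \frac{-5 + 2 n}{6 + n}$)
$f{\left(l,B \right)} = 48 l$ ($f{\left(l,B \right)} = 2 l 6 \cdot 4 = 2 \cdot 6 l 4 = 2 \cdot 24 l = 48 l$)
$Y{\left(10,-11 \right)} \left(\left(56 + z{\left(-3 \right)}\right) + f{\left(4,-5 \right)}\right) = - 11 \left(\left(56 + \frac{-5 + 2 \left(-3\right)}{6 - 3}\right) + 48 \cdot 4\right) = - 11 \left(\left(56 + \frac{-5 - 6}{3}\right) + 192\right) = - 11 \left(\left(56 + \frac{1}{3} \left(-11\right)\right) + 192\right) = - 11 \left(\left(56 - \frac{11}{3}\right) + 192\right) = - 11 \left(\frac{157}{3} + 192\right) = \left(-11\right) \frac{733}{3} = - \frac{8063}{3}$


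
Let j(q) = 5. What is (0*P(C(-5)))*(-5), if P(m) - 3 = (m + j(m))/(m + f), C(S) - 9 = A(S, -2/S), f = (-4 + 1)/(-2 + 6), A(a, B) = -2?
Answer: 0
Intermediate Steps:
f = -3/4 ≈ -0.75000
C(S) = 7 (C(S) = 9 - 2 = 7)
P(m) = 3 + (5 + m)/(-3/4 + m) (P(m) = 3 + (m + 5)/(m - 3/4) = 3 + (5 + m)/(-3/4 + m))
(0*P(C(-5)))*(-5) = (0*((11 + 16*7)/(-3 + 4*7)))*(-5) = (0*((11 + 112)/(-3 + 28)))*(-5) = (0*(123/25))*(-5) = 0*(-5) = 0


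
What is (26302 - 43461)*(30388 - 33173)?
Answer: 47787815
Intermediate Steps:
(26302 - 43461)*(30388 - 33173) = -17159*(-2785) = 47787815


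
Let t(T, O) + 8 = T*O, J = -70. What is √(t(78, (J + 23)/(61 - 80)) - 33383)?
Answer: I*√11984497/19 ≈ 182.2*I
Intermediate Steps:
t(T, O) = -8 + O*T (t(T, O) = -8 + T*O = -8 + O*T)
√(t(78, (J + 23)/(61 - 80)) - 33383) = √((-8 + ((-70 + 23)/(61 - 80))*78) - 33383) = √((-8 - 47/(-19)*78) - 33383) = √((-8 - 47*(-1/19)*78) - 33383) = √((-8 + (47/19)*78) - 33383) = √((-8 + 3666/19) - 33383) = √(3514/19 - 33383) = √(-630763/19) = I*√11984497/19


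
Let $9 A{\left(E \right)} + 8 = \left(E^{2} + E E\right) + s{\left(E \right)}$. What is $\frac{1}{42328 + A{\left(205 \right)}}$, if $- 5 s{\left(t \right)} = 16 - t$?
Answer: $\frac{5}{258351} \approx 1.9354 \cdot 10^{-5}$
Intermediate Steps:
$s{\left(t \right)} = - \frac{16}{5} + \frac{t}{5}$ ($s{\left(t \right)} = - \frac{16 - t}{5} = - \frac{16}{5} + \frac{t}{5}$)
$A{\left(E \right)} = - \frac{56}{45} + \frac{E}{45} + \frac{2 E^{2}}{9}$ ($A{\left(E \right)} = - \frac{8}{9} + \frac{\left(E^{2} + E E\right) + \left(- \frac{16}{5} + \frac{E}{5}\right)}{9} = - \frac{8}{9} + \frac{\left(E^{2} + E^{2}\right) + \left(- \frac{16}{5} + \frac{E}{5}\right)}{9} = - \frac{8}{9} + \frac{2 E^{2} + \left(- \frac{16}{5} + \frac{E}{5}\right)}{9} = - \frac{8}{9} + \frac{- \frac{16}{5} + 2 E^{2} + \frac{E}{5}}{9} = - \frac{8}{9} + \left(- \frac{16}{45} + \frac{E}{45} + \frac{2 E^{2}}{9}\right) = - \frac{56}{45} + \frac{E}{45} + \frac{2 E^{2}}{9}$)
$\frac{1}{42328 + A{\left(205 \right)}} = \frac{1}{42328 + \left(- \frac{56}{45} + \frac{1}{45} \cdot 205 + \frac{2 \cdot 205^{2}}{9}\right)} = \frac{1}{42328 + \left(- \frac{56}{45} + \frac{41}{9} + \frac{2}{9} \cdot 42025\right)} = \frac{1}{42328 + \left(- \frac{56}{45} + \frac{41}{9} + \frac{84050}{9}\right)} = \frac{1}{42328 + \frac{46711}{5}} = \frac{1}{\frac{258351}{5}} = \frac{5}{258351}$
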